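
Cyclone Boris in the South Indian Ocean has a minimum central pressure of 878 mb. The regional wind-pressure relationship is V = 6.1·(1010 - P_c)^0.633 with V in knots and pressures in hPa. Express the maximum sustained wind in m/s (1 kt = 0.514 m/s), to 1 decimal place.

ΔP = 1010 − 878 = 132 mb.
V ≈ 6.1 × 132^0.633 = 6.1 × 21.995 ≈ 134.169 kt.
134.169 × 0.514 ≈ 68.96 m/s → 69.0 m/s.

69.0 m/s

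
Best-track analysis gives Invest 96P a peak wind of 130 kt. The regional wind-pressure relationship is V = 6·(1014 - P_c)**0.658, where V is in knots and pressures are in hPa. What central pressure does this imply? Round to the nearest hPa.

907 hPa

ΔP = (V / 6)^(1/0.658) = (130/6)^1.520.
130/6 = 21.667; 21.667^1.520 ≈ 107.17 hPa.
P_c = 1014 − 107.17 = 906.83 ≈ 907 hPa.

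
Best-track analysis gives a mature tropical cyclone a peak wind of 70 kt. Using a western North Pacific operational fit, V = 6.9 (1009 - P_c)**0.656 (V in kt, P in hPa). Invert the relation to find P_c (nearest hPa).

ΔP = (V / 6.9)^(1/0.656) = (70/6.9)^1.524.
70/6.9 = 10.145; 10.145^1.524 ≈ 34.19 hPa.
P_c = 1009 − 34.19 = 974.81 ≈ 975 hPa.

975 hPa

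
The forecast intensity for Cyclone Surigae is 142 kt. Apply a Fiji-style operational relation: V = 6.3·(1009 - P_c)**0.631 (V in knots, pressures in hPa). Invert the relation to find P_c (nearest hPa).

870 hPa

ΔP = (V / 6.3)^(1/0.631) = (142/6.3)^1.585.
142/6.3 = 22.540; 22.540^1.585 ≈ 139.36 hPa.
P_c = 1009 − 139.36 = 869.64 ≈ 870 hPa.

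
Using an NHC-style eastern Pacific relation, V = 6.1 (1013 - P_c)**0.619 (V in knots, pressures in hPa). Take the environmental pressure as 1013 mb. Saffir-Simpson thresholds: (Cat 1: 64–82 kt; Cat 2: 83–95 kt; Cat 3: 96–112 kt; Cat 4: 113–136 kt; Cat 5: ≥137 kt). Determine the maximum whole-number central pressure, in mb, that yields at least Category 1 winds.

Category 1 begins at V = 64 kt.
Required ΔP = (64/6.1)^(1/0.619) = 10.492^1.616 ≈ 44.59 mb.
P_c ≤ 1013 − 44.59 = 968.41, so the highest integer P_c is 968 mb.

968 mb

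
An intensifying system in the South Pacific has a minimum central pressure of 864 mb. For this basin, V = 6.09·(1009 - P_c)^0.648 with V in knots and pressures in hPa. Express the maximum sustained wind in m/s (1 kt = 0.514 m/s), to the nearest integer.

ΔP = 1009 − 864 = 145 mb.
V ≈ 6.09 × 145^0.648 = 6.09 × 25.152 ≈ 153.174 kt.
153.174 × 0.514 ≈ 78.73 m/s → 79 m/s.

79 m/s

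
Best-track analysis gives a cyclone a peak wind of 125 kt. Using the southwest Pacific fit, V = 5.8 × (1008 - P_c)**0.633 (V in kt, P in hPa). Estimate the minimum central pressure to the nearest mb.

ΔP = (V / 5.8)^(1/0.633) = (125/5.8)^1.580.
125/5.8 = 21.552; 21.552^1.580 ≈ 127.82 mb.
P_c = 1008 − 127.82 = 880.18 ≈ 880 mb.

880 mb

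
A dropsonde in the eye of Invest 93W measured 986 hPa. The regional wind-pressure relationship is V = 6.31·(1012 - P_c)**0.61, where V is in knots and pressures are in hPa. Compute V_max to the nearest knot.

46 kt

ΔP = 1012 − 986 = 26 hPa.
26^0.61 ≈ 7.297.
V ≈ 6.31 × 7.297 ≈ 46.0 kt.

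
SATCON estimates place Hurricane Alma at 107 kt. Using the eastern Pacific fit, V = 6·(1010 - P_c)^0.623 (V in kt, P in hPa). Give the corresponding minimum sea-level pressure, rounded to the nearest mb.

908 mb

ΔP = (V / 6)^(1/0.623) = (107/6)^1.605.
107/6 = 17.833; 17.833^1.605 ≈ 101.95 mb.
P_c = 1010 − 101.95 = 908.05 ≈ 908 mb.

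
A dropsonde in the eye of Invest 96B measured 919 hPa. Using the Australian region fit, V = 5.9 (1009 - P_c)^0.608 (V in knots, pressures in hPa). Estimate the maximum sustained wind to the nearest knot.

91 kt

ΔP = 1009 − 919 = 90 hPa.
90^0.608 ≈ 15.423.
V ≈ 5.9 × 15.423 ≈ 91.0 kt.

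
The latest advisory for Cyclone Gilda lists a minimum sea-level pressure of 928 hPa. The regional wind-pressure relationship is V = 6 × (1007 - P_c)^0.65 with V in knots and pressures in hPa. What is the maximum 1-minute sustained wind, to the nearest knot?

ΔP = 1007 − 928 = 79 hPa.
79^0.65 ≈ 17.118.
V ≈ 6 × 17.118 ≈ 102.7 kt.

103 kt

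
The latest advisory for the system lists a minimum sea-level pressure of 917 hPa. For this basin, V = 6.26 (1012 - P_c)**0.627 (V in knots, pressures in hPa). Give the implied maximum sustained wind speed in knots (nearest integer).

109 kt

ΔP = 1012 − 917 = 95 hPa.
95^0.627 ≈ 17.379.
V ≈ 6.26 × 17.379 ≈ 108.8 kt.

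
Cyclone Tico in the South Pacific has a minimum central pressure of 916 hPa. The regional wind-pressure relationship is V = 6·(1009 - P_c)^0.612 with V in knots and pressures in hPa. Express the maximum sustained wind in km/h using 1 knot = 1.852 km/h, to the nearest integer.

ΔP = 1009 − 916 = 93 hPa.
V ≈ 6 × 93^0.612 = 6 × 16.022 ≈ 96.131 kt.
96.131 × 1.852 ≈ 178.03 km/h → 178 km/h.

178 km/h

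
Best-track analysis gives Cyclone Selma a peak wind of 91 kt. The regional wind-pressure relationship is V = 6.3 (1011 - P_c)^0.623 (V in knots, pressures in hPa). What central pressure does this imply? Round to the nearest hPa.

938 hPa

ΔP = (V / 6.3)^(1/0.623) = (91/6.3)^1.605.
91/6.3 = 14.444; 14.444^1.605 ≈ 72.69 hPa.
P_c = 1011 − 72.69 = 938.31 ≈ 938 hPa.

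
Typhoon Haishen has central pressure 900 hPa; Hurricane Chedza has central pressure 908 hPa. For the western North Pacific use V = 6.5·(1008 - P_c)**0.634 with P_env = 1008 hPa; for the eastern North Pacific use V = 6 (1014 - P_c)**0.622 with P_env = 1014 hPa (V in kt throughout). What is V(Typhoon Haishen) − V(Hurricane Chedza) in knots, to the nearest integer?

17 kt

Typhoon Haishen: ΔP = 108; V ≈ 6.5 × 108^0.634 ≈ 126.50 kt.
Hurricane Chedza: ΔP = 106; V ≈ 6 × 106^0.622 ≈ 109.12 kt.
Difference ≈ 126.50 − 109.12 = 17.38 → 17 kt.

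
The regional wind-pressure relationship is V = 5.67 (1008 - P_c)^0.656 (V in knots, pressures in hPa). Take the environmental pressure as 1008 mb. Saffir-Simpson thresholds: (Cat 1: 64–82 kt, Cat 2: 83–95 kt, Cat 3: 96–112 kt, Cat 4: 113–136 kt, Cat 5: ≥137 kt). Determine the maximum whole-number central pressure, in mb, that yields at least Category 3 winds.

Category 3 begins at V = 96 kt.
Required ΔP = (96/5.67)^(1/0.656) = 16.931^1.524 ≈ 74.64 mb.
P_c ≤ 1008 − 74.64 = 933.36, so the highest integer P_c is 933 mb.

933 mb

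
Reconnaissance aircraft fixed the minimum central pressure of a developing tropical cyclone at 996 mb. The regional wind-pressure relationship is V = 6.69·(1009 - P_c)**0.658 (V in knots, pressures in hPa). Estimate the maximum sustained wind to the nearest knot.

36 kt

ΔP = 1009 − 996 = 13 mb.
13^0.658 ≈ 5.407.
V ≈ 6.69 × 5.407 ≈ 36.2 kt.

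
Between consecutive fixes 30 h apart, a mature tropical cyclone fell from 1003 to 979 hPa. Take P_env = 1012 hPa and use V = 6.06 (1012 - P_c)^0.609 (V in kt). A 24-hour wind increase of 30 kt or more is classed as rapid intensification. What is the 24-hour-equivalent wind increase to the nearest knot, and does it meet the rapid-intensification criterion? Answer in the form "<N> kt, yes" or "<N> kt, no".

V₁: ΔP = 9, V ≈ 6.06 × 9^0.609 ≈ 23.10 kt.
V₂: ΔP = 33, V ≈ 6.06 × 33^0.609 ≈ 50.96 kt.
ΔV over 30 h = 27.86 kt → 24 h equivalent = 27.86 × 24/30 ≈ 22.29 kt.
22 kt < 30 kt ⇒ not rapid intensification.

22 kt, no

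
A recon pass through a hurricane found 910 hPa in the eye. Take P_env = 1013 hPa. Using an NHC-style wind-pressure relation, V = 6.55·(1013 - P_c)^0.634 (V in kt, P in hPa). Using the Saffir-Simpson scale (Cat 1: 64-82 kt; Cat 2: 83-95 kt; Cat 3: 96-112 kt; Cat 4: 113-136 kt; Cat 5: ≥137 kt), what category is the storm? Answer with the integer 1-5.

4

ΔP = 1013 − 910 = 103 hPa.
V ≈ 6.55 × 103^0.634 = 6.55 × 18.89 ≈ 124 kt.
124 kt falls in the Category 4 band.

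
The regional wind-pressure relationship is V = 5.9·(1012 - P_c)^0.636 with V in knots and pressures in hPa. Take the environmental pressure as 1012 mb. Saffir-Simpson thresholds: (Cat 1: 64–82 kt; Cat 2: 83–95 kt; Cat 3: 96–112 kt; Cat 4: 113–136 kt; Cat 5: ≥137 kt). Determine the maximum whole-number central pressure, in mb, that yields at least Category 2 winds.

948 mb

Category 2 begins at V = 83 kt.
Required ΔP = (83/5.9)^(1/0.636) = 14.068^1.572 ≈ 63.88 mb.
P_c ≤ 1012 − 63.88 = 948.12, so the highest integer P_c is 948 mb.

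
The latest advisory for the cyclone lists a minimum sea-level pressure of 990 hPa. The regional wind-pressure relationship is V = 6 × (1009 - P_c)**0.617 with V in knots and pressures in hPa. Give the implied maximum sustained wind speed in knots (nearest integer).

ΔP = 1009 − 990 = 19 hPa.
19^0.617 ≈ 6.152.
V ≈ 6 × 6.152 ≈ 36.9 kt.

37 kt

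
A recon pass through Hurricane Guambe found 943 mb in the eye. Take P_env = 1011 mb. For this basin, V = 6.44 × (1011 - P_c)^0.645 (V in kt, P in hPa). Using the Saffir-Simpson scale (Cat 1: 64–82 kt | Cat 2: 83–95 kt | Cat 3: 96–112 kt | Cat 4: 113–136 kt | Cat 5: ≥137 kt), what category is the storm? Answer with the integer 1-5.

ΔP = 1011 − 943 = 68 mb.
V ≈ 6.44 × 68^0.645 = 6.44 × 15.20 ≈ 98 kt.
98 kt falls in the Category 3 band.

3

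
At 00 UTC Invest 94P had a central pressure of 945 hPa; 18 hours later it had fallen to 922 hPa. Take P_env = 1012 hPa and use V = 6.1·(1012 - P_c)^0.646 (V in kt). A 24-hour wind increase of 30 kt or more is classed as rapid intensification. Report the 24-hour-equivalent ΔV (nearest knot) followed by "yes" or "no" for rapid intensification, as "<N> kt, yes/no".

26 kt, no

V₁: ΔP = 67, V ≈ 6.1 × 67^0.646 ≈ 92.25 kt.
V₂: ΔP = 90, V ≈ 6.1 × 90^0.646 ≈ 111.63 kt.
ΔV over 18 h = 19.38 kt → 24 h equivalent = 19.38 × 24/18 ≈ 25.84 kt.
26 kt < 30 kt ⇒ not rapid intensification.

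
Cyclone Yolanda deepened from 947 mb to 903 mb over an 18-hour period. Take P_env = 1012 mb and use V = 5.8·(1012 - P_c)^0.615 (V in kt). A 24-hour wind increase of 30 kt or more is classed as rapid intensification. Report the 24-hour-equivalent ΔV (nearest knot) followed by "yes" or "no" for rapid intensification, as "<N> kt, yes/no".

V₁: ΔP = 65, V ≈ 5.8 × 65^0.615 ≈ 75.57 kt.
V₂: ΔP = 109, V ≈ 5.8 × 109^0.615 ≈ 103.86 kt.
ΔV over 18 h = 28.29 kt → 24 h equivalent = 28.29 × 24/18 ≈ 37.72 kt.
38 kt ≥ 30 kt ⇒ rapid intensification.

38 kt, yes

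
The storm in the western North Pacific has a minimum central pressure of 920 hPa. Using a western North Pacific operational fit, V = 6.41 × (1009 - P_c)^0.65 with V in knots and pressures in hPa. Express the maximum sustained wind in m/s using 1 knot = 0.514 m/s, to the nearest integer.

ΔP = 1009 − 920 = 89 hPa.
V ≈ 6.41 × 89^0.65 = 6.41 × 18.497 ≈ 118.566 kt.
118.566 × 0.514 ≈ 60.94 m/s → 61 m/s.

61 m/s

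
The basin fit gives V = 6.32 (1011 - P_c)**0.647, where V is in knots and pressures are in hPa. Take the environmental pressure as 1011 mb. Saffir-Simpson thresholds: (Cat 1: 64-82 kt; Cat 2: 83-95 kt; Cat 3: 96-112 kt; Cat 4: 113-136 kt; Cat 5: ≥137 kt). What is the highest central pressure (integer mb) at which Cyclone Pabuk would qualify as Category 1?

Category 1 begins at V = 64 kt.
Required ΔP = (64/6.32)^(1/0.647) = 10.127^1.546 ≈ 35.81 mb.
P_c ≤ 1011 − 35.81 = 975.19, so the highest integer P_c is 975 mb.

975 mb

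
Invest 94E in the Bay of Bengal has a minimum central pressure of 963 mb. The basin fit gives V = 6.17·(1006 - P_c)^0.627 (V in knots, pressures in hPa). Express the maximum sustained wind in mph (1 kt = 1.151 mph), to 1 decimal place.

ΔP = 1006 − 963 = 43 mb.
V ≈ 6.17 × 43^0.627 = 6.17 × 10.573 ≈ 65.233 kt.
65.233 × 1.151 ≈ 75.08 mph → 75.1 mph.

75.1 mph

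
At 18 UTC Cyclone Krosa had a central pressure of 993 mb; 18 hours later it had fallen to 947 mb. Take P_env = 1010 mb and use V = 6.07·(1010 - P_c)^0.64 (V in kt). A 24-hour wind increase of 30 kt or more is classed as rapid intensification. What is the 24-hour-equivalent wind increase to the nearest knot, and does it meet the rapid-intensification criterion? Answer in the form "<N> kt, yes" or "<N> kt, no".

65 kt, yes

V₁: ΔP = 17, V ≈ 6.07 × 17^0.64 ≈ 37.21 kt.
V₂: ΔP = 63, V ≈ 6.07 × 63^0.64 ≈ 86.05 kt.
ΔV over 18 h = 48.84 kt → 24 h equivalent = 48.84 × 24/18 ≈ 65.12 kt.
65 kt ≥ 30 kt ⇒ rapid intensification.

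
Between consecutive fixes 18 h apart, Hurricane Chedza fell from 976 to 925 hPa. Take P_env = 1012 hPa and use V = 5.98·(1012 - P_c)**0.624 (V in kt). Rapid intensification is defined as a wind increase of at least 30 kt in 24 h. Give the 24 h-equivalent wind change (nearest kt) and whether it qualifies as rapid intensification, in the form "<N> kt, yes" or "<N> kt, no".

V₁: ΔP = 36, V ≈ 5.98 × 36^0.624 ≈ 55.95 kt.
V₂: ΔP = 87, V ≈ 5.98 × 87^0.624 ≈ 97.04 kt.
ΔV over 18 h = 41.09 kt → 24 h equivalent = 41.09 × 24/18 ≈ 54.79 kt.
55 kt ≥ 30 kt ⇒ rapid intensification.

55 kt, yes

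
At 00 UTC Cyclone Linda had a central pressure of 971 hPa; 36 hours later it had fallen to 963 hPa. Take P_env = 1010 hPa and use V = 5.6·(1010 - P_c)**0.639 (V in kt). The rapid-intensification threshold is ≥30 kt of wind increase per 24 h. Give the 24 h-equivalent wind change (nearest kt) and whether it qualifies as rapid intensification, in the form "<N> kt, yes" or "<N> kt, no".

5 kt, no

V₁: ΔP = 39, V ≈ 5.6 × 39^0.639 ≈ 58.19 kt.
V₂: ΔP = 47, V ≈ 5.6 × 47^0.639 ≈ 65.56 kt.
ΔV over 36 h = 7.37 kt → 24 h equivalent = 7.37 × 24/36 ≈ 4.91 kt.
5 kt < 30 kt ⇒ not rapid intensification.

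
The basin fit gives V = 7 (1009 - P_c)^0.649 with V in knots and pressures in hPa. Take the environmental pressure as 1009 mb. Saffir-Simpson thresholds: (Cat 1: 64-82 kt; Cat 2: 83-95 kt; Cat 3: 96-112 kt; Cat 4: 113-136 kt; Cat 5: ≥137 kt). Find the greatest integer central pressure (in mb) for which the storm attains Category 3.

952 mb

Category 3 begins at V = 96 kt.
Required ΔP = (96/7)^(1/0.649) = 13.714^1.541 ≈ 56.52 mb.
P_c ≤ 1009 − 56.52 = 952.48, so the highest integer P_c is 952 mb.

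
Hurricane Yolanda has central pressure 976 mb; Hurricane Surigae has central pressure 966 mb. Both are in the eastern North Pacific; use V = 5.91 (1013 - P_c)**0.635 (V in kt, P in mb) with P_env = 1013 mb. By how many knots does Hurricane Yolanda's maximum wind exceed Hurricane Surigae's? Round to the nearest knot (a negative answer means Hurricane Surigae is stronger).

Hurricane Yolanda: ΔP = 37; V ≈ 5.91 × 37^0.635 ≈ 58.53 kt.
Hurricane Surigae: ΔP = 47; V ≈ 5.91 × 47^0.635 ≈ 68.13 kt.
Difference ≈ 58.53 − 68.13 = -9.60 → -10 kt.

-10 kt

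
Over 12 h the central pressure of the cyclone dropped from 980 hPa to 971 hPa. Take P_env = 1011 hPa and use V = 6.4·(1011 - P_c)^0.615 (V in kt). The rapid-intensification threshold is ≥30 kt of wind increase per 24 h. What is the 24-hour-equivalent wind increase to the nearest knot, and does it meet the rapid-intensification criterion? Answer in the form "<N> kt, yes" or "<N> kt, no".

V₁: ΔP = 31, V ≈ 6.4 × 31^0.615 ≈ 52.89 kt.
V₂: ΔP = 40, V ≈ 6.4 × 40^0.615 ≈ 61.87 kt.
ΔV over 12 h = 8.98 kt → 24 h equivalent = 8.98 × 24/12 ≈ 17.96 kt.
18 kt < 30 kt ⇒ not rapid intensification.

18 kt, no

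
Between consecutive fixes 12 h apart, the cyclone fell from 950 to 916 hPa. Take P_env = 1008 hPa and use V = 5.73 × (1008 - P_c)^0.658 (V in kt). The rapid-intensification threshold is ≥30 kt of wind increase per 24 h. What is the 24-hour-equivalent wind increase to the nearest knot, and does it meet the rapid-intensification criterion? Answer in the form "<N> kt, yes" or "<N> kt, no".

V₁: ΔP = 58, V ≈ 5.73 × 58^0.658 ≈ 82.89 kt.
V₂: ΔP = 92, V ≈ 5.73 × 92^0.658 ≈ 112.29 kt.
ΔV over 12 h = 29.40 kt → 24 h equivalent = 29.40 × 24/12 ≈ 58.80 kt.
59 kt ≥ 30 kt ⇒ rapid intensification.

59 kt, yes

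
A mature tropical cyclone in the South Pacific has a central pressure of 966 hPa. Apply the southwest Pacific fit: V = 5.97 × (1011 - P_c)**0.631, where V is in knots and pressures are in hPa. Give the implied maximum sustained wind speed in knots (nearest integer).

ΔP = 1011 − 966 = 45 hPa.
45^0.631 ≈ 11.045.
V ≈ 5.97 × 11.045 ≈ 65.9 kt.

66 kt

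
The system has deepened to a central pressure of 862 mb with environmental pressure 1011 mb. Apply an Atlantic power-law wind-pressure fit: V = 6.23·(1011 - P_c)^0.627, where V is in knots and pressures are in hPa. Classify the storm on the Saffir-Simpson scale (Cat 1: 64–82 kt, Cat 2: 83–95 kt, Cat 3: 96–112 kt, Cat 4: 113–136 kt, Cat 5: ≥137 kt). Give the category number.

5

ΔP = 1011 − 862 = 149 mb.
V ≈ 6.23 × 149^0.627 = 6.23 × 23.05 ≈ 144 kt.
144 kt falls in the Category 5 band.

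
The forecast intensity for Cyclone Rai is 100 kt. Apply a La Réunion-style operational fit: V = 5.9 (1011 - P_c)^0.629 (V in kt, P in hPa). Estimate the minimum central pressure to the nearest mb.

ΔP = (V / 5.9)^(1/0.629) = (100/5.9)^1.590.
100/5.9 = 16.949; 16.949^1.590 ≈ 89.98 mb.
P_c = 1011 − 89.98 = 921.02 ≈ 921 mb.

921 mb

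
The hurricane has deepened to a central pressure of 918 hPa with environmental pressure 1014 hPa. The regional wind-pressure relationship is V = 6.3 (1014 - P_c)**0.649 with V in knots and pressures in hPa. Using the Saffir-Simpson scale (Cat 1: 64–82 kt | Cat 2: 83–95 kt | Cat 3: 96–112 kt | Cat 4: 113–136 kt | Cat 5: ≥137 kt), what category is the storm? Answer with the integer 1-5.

4

ΔP = 1014 − 918 = 96 hPa.
V ≈ 6.3 × 96^0.649 = 6.3 × 19.34 ≈ 122 kt.
122 kt falls in the Category 4 band.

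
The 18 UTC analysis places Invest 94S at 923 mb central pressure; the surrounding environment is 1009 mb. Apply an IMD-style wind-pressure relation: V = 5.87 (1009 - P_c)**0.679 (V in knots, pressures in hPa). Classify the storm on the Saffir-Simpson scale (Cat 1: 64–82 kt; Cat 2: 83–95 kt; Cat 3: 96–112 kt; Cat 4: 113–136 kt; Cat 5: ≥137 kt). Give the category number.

4

ΔP = 1009 − 923 = 86 mb.
V ≈ 5.87 × 86^0.679 = 5.87 × 20.58 ≈ 121 kt.
121 kt falls in the Category 4 band.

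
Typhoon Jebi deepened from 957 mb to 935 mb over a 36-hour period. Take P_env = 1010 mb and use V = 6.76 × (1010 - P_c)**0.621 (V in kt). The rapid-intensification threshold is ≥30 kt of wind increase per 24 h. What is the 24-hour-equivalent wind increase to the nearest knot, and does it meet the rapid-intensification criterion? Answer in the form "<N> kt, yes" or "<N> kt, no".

13 kt, no

V₁: ΔP = 53, V ≈ 6.76 × 53^0.621 ≈ 79.56 kt.
V₂: ΔP = 75, V ≈ 6.76 × 75^0.621 ≈ 98.71 kt.
ΔV over 36 h = 19.15 kt → 24 h equivalent = 19.15 × 24/36 ≈ 12.77 kt.
13 kt < 30 kt ⇒ not rapid intensification.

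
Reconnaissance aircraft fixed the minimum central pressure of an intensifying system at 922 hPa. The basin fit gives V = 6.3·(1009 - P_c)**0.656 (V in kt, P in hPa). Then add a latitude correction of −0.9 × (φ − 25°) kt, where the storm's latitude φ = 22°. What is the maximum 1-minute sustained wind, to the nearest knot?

121 kt

ΔP = 1009 − 922 = 87 hPa.
87^0.656 ≈ 18.721.
V ≈ 6.3 × 18.721 ≈ 117.9 kt.
Latitude correction: −0.9 × (22 − 25) = 2.7 kt.
Corrected V ≈ 120.6 kt → 121 kt.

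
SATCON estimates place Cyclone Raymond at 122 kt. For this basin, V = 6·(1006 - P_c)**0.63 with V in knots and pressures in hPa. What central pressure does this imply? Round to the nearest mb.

ΔP = (V / 6)^(1/0.63) = (122/6)^1.587.
122/6 = 20.333; 20.333^1.587 ≈ 119.27 mb.
P_c = 1006 − 119.27 = 886.73 ≈ 887 mb.

887 mb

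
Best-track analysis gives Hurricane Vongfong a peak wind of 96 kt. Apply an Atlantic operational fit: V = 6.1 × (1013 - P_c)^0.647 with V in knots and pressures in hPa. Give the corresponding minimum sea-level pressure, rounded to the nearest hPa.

942 hPa

ΔP = (V / 6.1)^(1/0.647) = (96/6.1)^1.546.
96/6.1 = 15.738; 15.738^1.546 ≈ 70.79 hPa.
P_c = 1013 − 70.79 = 942.21 ≈ 942 hPa.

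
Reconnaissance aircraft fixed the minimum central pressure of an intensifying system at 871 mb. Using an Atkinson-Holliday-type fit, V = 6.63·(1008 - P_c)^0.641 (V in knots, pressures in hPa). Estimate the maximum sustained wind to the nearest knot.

155 kt

ΔP = 1008 − 871 = 137 mb.
137^0.641 ≈ 23.423.
V ≈ 6.63 × 23.423 ≈ 155.3 kt.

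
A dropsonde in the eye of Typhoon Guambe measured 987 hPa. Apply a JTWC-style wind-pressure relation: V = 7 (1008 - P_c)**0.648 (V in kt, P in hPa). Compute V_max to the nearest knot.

50 kt

ΔP = 1008 − 987 = 21 hPa.
21^0.648 ≈ 7.191.
V ≈ 7 × 7.191 ≈ 50.3 kt.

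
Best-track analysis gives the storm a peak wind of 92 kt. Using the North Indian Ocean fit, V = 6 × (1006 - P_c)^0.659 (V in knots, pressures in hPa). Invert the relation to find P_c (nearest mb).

943 mb

ΔP = (V / 6)^(1/0.659) = (92/6)^1.517.
92/6 = 15.333; 15.333^1.517 ≈ 62.97 mb.
P_c = 1006 − 62.97 = 943.03 ≈ 943 mb.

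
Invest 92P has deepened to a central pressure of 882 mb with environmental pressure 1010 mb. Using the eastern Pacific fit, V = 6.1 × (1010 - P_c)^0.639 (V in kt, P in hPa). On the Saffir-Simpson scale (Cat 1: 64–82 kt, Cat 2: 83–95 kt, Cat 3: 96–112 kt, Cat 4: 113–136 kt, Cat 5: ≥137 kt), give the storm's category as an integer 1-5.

4

ΔP = 1010 − 882 = 128 mb.
V ≈ 6.1 × 128^0.639 = 6.1 × 22.21 ≈ 135 kt.
135 kt falls in the Category 4 band.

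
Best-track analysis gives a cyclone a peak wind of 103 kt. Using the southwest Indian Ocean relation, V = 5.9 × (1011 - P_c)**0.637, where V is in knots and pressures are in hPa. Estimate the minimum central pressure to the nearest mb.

ΔP = (V / 5.9)^(1/0.637) = (103/5.9)^1.570.
103/5.9 = 17.458; 17.458^1.570 ≈ 89.07 mb.
P_c = 1011 − 89.07 = 921.93 ≈ 922 mb.

922 mb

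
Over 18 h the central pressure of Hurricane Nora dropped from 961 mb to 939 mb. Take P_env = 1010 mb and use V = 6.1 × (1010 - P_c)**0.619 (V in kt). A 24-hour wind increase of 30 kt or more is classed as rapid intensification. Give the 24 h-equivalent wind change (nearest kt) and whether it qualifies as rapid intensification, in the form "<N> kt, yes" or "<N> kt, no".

23 kt, no

V₁: ΔP = 49, V ≈ 6.1 × 49^0.619 ≈ 67.85 kt.
V₂: ΔP = 71, V ≈ 6.1 × 71^0.619 ≈ 85.36 kt.
ΔV over 18 h = 17.51 kt → 24 h equivalent = 17.51 × 24/18 ≈ 23.35 kt.
23 kt < 30 kt ⇒ not rapid intensification.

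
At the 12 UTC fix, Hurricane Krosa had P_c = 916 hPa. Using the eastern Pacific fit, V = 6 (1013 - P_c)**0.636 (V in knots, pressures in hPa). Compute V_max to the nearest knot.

110 kt

ΔP = 1013 − 916 = 97 hPa.
97^0.636 ≈ 18.348.
V ≈ 6 × 18.348 ≈ 110.1 kt.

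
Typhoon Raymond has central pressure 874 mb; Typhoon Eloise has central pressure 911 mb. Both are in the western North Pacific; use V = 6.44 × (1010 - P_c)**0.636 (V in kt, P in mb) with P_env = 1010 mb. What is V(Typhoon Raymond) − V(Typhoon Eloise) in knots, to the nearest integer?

Typhoon Raymond: ΔP = 136; V ≈ 6.44 × 136^0.636 ≈ 146.49 kt.
Typhoon Eloise: ΔP = 99; V ≈ 6.44 × 99^0.636 ≈ 119.70 kt.
Difference ≈ 146.49 − 119.70 = 26.79 → 27 kt.

27 kt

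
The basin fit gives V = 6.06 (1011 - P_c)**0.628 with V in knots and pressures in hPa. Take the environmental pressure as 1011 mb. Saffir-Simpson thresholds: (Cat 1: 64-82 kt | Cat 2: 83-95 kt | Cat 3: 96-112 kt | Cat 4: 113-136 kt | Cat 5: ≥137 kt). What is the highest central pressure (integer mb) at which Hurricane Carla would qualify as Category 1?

968 mb

Category 1 begins at V = 64 kt.
Required ΔP = (64/6.06)^(1/0.628) = 10.561^1.592 ≈ 42.67 mb.
P_c ≤ 1011 − 42.67 = 968.33, so the highest integer P_c is 968 mb.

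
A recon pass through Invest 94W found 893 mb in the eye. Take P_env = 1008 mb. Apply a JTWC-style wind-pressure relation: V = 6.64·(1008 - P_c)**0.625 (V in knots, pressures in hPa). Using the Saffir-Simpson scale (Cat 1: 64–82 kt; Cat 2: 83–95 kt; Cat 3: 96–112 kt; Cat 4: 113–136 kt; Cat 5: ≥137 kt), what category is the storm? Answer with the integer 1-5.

4

ΔP = 1008 − 893 = 115 mb.
V ≈ 6.64 × 115^0.625 = 6.64 × 19.41 ≈ 129 kt.
129 kt falls in the Category 4 band.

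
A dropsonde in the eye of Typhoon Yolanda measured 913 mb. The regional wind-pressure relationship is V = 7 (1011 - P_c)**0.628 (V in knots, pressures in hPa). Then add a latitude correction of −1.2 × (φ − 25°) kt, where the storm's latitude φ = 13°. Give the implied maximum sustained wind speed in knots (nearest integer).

139 kt

ΔP = 1011 − 913 = 98 mb.
98^0.628 ≈ 17.803.
V ≈ 7 × 17.803 ≈ 124.6 kt.
Latitude correction: −1.2 × (13 − 25) = 14.4 kt.
Corrected V ≈ 139 kt → 139 kt.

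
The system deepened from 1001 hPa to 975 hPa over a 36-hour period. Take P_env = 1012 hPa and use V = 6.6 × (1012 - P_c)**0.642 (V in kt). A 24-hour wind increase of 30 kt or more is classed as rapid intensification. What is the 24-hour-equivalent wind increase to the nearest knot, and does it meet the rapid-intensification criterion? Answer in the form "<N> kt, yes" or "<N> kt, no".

V₁: ΔP = 11, V ≈ 6.6 × 11^0.642 ≈ 30.77 kt.
V₂: ΔP = 37, V ≈ 6.6 × 37^0.642 ≈ 67.04 kt.
ΔV over 36 h = 36.27 kt → 24 h equivalent = 36.27 × 24/36 ≈ 24.18 kt.
24 kt < 30 kt ⇒ not rapid intensification.

24 kt, no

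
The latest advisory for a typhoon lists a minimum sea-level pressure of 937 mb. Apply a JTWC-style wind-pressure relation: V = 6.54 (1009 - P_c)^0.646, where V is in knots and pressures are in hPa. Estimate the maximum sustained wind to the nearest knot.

104 kt

ΔP = 1009 − 937 = 72 mb.
72^0.646 ≈ 15.843.
V ≈ 6.54 × 15.843 ≈ 103.6 kt.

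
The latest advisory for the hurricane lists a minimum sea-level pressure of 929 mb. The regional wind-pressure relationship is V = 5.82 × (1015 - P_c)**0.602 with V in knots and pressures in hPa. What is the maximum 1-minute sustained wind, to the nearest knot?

ΔP = 1015 − 929 = 86 mb.
86^0.602 ≈ 14.607.
V ≈ 5.82 × 14.607 ≈ 85.0 kt.

85 kt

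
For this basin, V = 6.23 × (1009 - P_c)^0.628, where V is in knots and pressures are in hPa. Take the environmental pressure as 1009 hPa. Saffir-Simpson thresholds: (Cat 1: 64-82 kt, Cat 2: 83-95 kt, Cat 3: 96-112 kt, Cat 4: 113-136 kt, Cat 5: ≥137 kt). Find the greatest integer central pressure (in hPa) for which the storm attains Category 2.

947 hPa

Category 2 begins at V = 83 kt.
Required ΔP = (83/6.23)^(1/0.628) = 13.323^1.592 ≈ 61.77 hPa.
P_c ≤ 1009 − 61.77 = 947.23, so the highest integer P_c is 947 hPa.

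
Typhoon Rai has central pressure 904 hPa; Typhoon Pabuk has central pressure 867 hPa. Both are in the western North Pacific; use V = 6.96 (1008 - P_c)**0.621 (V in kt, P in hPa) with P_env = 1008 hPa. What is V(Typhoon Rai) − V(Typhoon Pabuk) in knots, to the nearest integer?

Typhoon Rai: ΔP = 104; V ≈ 6.96 × 104^0.621 ≈ 124.51 kt.
Typhoon Pabuk: ΔP = 141; V ≈ 6.96 × 141^0.621 ≈ 150.41 kt.
Difference ≈ 124.51 − 150.41 = -25.90 → -26 kt.

-26 kt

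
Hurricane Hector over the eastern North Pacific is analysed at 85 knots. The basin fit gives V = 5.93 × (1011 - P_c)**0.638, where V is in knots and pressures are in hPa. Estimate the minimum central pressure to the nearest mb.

946 mb

ΔP = (V / 5.93)^(1/0.638) = (85/5.93)^1.567.
85/5.93 = 14.334; 14.334^1.567 ≈ 64.94 mb.
P_c = 1011 − 64.94 = 946.06 ≈ 946 mb.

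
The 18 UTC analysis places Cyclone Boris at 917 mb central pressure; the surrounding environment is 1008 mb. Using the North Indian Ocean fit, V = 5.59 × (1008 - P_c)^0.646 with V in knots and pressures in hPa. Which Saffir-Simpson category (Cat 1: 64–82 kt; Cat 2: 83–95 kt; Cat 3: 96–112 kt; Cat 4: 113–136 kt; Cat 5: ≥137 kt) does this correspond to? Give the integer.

ΔP = 1008 − 917 = 91 mb.
V ≈ 5.59 × 91^0.646 = 5.59 × 18.43 ≈ 103 kt.
103 kt falls in the Category 3 band.

3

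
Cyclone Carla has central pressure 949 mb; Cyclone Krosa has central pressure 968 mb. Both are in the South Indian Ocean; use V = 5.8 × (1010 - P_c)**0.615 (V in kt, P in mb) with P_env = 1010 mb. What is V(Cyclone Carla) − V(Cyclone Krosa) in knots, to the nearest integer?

15 kt

Cyclone Carla: ΔP = 61; V ≈ 5.8 × 61^0.615 ≈ 72.68 kt.
Cyclone Krosa: ΔP = 42; V ≈ 5.8 × 42^0.615 ≈ 57.77 kt.
Difference ≈ 72.68 − 57.77 = 14.91 → 15 kt.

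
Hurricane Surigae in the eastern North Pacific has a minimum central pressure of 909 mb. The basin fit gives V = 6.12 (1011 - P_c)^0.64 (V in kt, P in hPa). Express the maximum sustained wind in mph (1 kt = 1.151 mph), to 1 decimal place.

135.9 mph

ΔP = 1011 − 909 = 102 mb.
V ≈ 6.12 × 102^0.64 = 6.12 × 19.298 ≈ 118.102 kt.
118.102 × 1.151 ≈ 135.93 mph → 135.9 mph.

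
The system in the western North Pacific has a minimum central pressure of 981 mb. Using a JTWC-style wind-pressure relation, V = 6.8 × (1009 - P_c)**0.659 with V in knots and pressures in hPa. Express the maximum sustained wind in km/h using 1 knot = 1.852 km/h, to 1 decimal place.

ΔP = 1009 − 981 = 28 mb.
V ≈ 6.8 × 28^0.659 = 6.8 × 8.988 ≈ 61.120 kt.
61.120 × 1.852 ≈ 113.19 km/h → 113.2 km/h.

113.2 km/h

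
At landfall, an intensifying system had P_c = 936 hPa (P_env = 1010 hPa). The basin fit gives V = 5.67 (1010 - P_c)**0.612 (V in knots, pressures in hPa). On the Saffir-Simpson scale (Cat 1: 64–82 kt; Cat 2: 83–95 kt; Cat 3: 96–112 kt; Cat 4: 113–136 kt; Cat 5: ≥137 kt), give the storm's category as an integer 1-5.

1

ΔP = 1010 − 936 = 74 hPa.
V ≈ 5.67 × 74^0.612 = 5.67 × 13.93 ≈ 79 kt.
79 kt falls in the Category 1 band.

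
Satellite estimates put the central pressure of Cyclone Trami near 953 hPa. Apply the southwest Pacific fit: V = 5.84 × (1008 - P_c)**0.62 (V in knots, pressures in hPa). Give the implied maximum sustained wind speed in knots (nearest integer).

70 kt

ΔP = 1008 − 953 = 55 hPa.
55^0.62 ≈ 11.996.
V ≈ 5.84 × 11.996 ≈ 70.1 kt.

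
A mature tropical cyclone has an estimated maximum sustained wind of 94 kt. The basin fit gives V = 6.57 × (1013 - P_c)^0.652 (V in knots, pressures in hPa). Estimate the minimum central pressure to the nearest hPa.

954 hPa

ΔP = (V / 6.57)^(1/0.652) = (94/6.57)^1.534.
94/6.57 = 14.307; 14.307^1.534 ≈ 59.20 hPa.
P_c = 1013 − 59.20 = 953.80 ≈ 954 hPa.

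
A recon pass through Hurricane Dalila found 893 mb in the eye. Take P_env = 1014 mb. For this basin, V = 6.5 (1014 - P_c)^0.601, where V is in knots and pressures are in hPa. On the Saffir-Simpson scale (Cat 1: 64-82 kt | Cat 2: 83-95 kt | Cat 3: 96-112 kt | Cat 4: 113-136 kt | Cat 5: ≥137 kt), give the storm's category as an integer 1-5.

4

ΔP = 1014 − 893 = 121 mb.
V ≈ 6.5 × 121^0.601 = 6.5 × 17.85 ≈ 116 kt.
116 kt falls in the Category 4 band.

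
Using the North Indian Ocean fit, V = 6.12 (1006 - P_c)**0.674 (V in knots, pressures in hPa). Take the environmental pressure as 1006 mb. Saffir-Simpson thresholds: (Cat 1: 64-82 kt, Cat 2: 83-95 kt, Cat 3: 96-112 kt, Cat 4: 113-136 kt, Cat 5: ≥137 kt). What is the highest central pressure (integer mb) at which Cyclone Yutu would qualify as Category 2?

958 mb

Category 2 begins at V = 83 kt.
Required ΔP = (83/6.12)^(1/0.674) = 13.562^1.484 ≈ 47.86 mb.
P_c ≤ 1006 − 47.86 = 958.14, so the highest integer P_c is 958 mb.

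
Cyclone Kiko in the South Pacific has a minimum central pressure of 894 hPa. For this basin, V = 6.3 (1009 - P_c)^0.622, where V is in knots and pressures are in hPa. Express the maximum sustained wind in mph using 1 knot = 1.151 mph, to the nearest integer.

139 mph

ΔP = 1009 − 894 = 115 hPa.
V ≈ 6.3 × 115^0.622 = 6.3 × 19.132 ≈ 120.530 kt.
120.530 × 1.151 ≈ 138.73 mph → 139 mph.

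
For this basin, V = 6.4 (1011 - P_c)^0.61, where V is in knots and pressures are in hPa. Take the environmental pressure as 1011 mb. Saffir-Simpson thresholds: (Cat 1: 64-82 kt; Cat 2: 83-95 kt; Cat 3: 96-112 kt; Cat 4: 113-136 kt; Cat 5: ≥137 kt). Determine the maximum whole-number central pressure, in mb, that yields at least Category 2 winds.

Category 2 begins at V = 83 kt.
Required ΔP = (83/6.4)^(1/0.61) = 12.969^1.639 ≈ 66.75 mb.
P_c ≤ 1011 − 66.75 = 944.25, so the highest integer P_c is 944 mb.

944 mb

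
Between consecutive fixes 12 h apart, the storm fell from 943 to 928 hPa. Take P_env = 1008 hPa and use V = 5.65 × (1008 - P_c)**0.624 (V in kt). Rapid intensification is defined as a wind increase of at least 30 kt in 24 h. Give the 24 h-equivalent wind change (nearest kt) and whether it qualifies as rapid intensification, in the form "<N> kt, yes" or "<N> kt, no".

21 kt, no

V₁: ΔP = 65, V ≈ 5.65 × 65^0.624 ≈ 76.44 kt.
V₂: ΔP = 80, V ≈ 5.65 × 80^0.624 ≈ 87.01 kt.
ΔV over 12 h = 10.57 kt → 24 h equivalent = 10.57 × 24/12 ≈ 21.14 kt.
21 kt < 30 kt ⇒ not rapid intensification.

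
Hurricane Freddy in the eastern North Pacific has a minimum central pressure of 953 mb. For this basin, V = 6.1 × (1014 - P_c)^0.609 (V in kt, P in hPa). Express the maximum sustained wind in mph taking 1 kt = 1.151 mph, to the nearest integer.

ΔP = 1014 − 953 = 61 mb.
V ≈ 6.1 × 61^0.609 = 6.1 × 12.225 ≈ 74.575 kt.
74.575 × 1.151 ≈ 85.84 mph → 86 mph.

86 mph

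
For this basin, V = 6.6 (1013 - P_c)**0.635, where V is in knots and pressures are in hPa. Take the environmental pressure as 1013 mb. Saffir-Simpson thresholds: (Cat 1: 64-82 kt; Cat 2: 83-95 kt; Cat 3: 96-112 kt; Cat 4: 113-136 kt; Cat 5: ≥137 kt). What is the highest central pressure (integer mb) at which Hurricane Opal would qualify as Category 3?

945 mb

Category 3 begins at V = 96 kt.
Required ΔP = (96/6.6)^(1/0.635) = 14.545^1.575 ≈ 67.77 mb.
P_c ≤ 1013 − 67.77 = 945.23, so the highest integer P_c is 945 mb.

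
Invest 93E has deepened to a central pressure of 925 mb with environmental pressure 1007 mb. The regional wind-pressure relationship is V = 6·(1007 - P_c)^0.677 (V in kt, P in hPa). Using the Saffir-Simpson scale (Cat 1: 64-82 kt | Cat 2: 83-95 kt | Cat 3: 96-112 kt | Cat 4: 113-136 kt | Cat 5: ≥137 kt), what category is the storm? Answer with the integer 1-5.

ΔP = 1007 − 925 = 82 mb.
V ≈ 6 × 82^0.677 = 6 × 19.75 ≈ 119 kt.
119 kt falls in the Category 4 band.

4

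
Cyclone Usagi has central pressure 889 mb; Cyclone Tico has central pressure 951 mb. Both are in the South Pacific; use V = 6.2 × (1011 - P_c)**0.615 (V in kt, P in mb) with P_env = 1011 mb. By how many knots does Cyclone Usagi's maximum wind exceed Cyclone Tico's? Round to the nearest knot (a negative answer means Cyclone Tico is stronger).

Cyclone Usagi: ΔP = 122; V ≈ 6.2 × 122^0.615 ≈ 118.99 kt.
Cyclone Tico: ΔP = 60; V ≈ 6.2 × 60^0.615 ≈ 76.91 kt.
Difference ≈ 118.99 − 76.91 = 42.08 → 42 kt.

42 kt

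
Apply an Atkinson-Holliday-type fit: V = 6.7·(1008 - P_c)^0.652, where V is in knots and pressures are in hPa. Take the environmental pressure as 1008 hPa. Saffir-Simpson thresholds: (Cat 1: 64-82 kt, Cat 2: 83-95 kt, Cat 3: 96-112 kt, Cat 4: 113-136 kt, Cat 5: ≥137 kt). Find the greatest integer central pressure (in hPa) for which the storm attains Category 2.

960 hPa

Category 2 begins at V = 83 kt.
Required ΔP = (83/6.7)^(1/0.652) = 12.388^1.534 ≈ 47.47 hPa.
P_c ≤ 1008 − 47.47 = 960.53, so the highest integer P_c is 960 hPa.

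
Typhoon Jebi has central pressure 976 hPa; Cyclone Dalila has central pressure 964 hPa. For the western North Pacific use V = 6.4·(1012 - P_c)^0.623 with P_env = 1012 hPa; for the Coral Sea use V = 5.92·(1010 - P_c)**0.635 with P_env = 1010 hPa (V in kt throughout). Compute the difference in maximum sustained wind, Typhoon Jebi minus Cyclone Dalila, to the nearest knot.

Typhoon Jebi: ΔP = 36; V ≈ 6.4 × 36^0.623 ≈ 59.67 kt.
Cyclone Dalila: ΔP = 46; V ≈ 5.92 × 46^0.635 ≈ 67.32 kt.
Difference ≈ 59.67 − 67.32 = -7.65 → -8 kt.

-8 kt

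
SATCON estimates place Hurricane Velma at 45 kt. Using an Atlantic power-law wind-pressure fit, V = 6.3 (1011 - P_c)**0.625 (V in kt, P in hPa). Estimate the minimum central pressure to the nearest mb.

988 mb

ΔP = (V / 6.3)^(1/0.625) = (45/6.3)^1.600.
45/6.3 = 7.143; 7.143^1.600 ≈ 23.24 mb.
P_c = 1011 − 23.24 = 987.76 ≈ 988 mb.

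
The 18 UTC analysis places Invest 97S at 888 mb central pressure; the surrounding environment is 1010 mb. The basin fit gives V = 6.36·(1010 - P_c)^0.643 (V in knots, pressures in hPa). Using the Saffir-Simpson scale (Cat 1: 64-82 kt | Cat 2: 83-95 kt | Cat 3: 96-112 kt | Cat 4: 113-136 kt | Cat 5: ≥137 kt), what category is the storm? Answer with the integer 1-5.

ΔP = 1010 − 888 = 122 mb.
V ≈ 6.36 × 122^0.643 = 6.36 × 21.95 ≈ 140 kt.
140 kt falls in the Category 5 band.

5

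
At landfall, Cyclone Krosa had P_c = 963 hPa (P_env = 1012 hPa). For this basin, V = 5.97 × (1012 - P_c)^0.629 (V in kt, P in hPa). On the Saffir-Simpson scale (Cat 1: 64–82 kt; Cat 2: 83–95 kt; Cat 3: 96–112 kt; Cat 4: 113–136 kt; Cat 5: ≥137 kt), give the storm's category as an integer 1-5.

1

ΔP = 1012 − 963 = 49 hPa.
V ≈ 5.97 × 49^0.629 = 5.97 × 11.56 ≈ 69 kt.
69 kt falls in the Category 1 band.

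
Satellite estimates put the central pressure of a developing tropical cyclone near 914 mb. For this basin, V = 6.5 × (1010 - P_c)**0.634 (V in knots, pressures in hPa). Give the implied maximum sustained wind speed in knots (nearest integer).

ΔP = 1010 − 914 = 96 mb.
96^0.634 ≈ 18.062.
V ≈ 6.5 × 18.062 ≈ 117.4 kt.

117 kt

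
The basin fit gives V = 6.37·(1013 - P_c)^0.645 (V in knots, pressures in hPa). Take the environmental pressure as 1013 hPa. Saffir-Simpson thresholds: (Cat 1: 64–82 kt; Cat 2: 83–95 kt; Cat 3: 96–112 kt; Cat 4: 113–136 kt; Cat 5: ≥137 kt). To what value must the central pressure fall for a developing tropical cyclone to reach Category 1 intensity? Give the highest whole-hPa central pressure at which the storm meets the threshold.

Category 1 begins at V = 64 kt.
Required ΔP = (64/6.37)^(1/0.645) = 10.047^1.550 ≈ 35.77 hPa.
P_c ≤ 1013 − 35.77 = 977.23, so the highest integer P_c is 977 hPa.

977 hPa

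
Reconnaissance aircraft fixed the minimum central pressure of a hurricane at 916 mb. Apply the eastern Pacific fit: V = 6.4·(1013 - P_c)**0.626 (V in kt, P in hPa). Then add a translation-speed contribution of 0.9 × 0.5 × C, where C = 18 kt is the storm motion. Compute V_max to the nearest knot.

ΔP = 1013 − 916 = 97 mb.
97^0.626 ≈ 17.527.
V ≈ 6.4 × 17.527 ≈ 112.2 kt.
Translation term: 0.9 × 0.5 × 18 = 8.1 kt.
Corrected V ≈ 120.3 kt → 120 kt.

120 kt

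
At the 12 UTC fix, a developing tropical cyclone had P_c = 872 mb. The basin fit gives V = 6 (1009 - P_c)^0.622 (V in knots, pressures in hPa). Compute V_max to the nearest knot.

ΔP = 1009 − 872 = 137 mb.
137^0.622 ≈ 21.332.
V ≈ 6 × 21.332 ≈ 128.0 kt.

128 kt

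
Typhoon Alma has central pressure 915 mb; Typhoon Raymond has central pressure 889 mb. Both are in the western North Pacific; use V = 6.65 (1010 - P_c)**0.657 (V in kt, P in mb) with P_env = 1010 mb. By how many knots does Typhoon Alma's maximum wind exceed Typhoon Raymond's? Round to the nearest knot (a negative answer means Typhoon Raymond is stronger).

Typhoon Alma: ΔP = 95; V ≈ 6.65 × 95^0.657 ≈ 132.49 kt.
Typhoon Raymond: ΔP = 121; V ≈ 6.65 × 121^0.657 ≈ 155.31 kt.
Difference ≈ 132.49 − 155.31 = -22.82 → -23 kt.

-23 kt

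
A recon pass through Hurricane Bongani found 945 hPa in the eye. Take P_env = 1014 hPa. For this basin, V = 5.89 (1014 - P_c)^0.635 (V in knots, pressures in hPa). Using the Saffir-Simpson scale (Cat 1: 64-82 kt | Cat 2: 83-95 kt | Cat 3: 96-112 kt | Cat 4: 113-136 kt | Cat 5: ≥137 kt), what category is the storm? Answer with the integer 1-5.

ΔP = 1014 − 945 = 69 hPa.
V ≈ 5.89 × 69^0.635 = 5.89 × 14.71 ≈ 87 kt.
87 kt falls in the Category 2 band.

2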